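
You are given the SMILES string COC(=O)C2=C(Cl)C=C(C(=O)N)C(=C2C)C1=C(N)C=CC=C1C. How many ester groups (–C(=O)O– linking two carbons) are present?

The ester motif appears at heavy-atom position 3 in the SMILES.
Other groups present: 1 amide, 1 primary amine.
Ester count: 1.

1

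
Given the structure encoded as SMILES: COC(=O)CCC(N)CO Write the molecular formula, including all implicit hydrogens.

C6H13NO3

Walk through each heavy atom and fill implicit hydrogens from standard valence (C 4, N 3, O 2, S 2, halogen 1):
  atom 1: C, bond orders sum to 1 (valence 4) → 3 H
  atom 2: O, bond orders sum to 2 (valence 2) → 0 H
  atom 3: C, bond orders sum to 4 (valence 4) → 0 H
  atom 4: O, bond orders sum to 2 (valence 2) → 0 H
  atom 5: C, bond orders sum to 2 (valence 4) → 2 H
  atom 6: C, bond orders sum to 2 (valence 4) → 2 H
  atom 7: C, bond orders sum to 3 (valence 4) → 1 H
  atom 8: N, bond orders sum to 1 (valence 3) → 2 H
  atom 9: C, bond orders sum to 2 (valence 4) → 2 H
  atom 10: O, bond orders sum to 1 (valence 2) → 1 H
Totals → C:6, H:13, N:1, O:3.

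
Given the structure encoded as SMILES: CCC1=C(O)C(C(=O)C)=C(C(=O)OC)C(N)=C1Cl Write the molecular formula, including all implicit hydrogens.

C12H14ClNO4

Walk through each heavy atom and fill implicit hydrogens from standard valence (C 4, N 3, O 2, S 2, halogen 1):
  atom 1: C, bond orders sum to 1 (valence 4) → 3 H
  atom 2: C, bond orders sum to 2 (valence 4) → 2 H
  atom 3: C, bond orders sum to 4 (valence 4) → 0 H
  atom 4: C, bond orders sum to 4 (valence 4) → 0 H
  atom 5: O, bond orders sum to 1 (valence 2) → 1 H
  atom 6: C, bond orders sum to 4 (valence 4) → 0 H
  atom 7: C, bond orders sum to 4 (valence 4) → 0 H
  atom 8: O, bond orders sum to 2 (valence 2) → 0 H
  atom 9: C, bond orders sum to 1 (valence 4) → 3 H
  atom 10: C, bond orders sum to 4 (valence 4) → 0 H
  atom 11: C, bond orders sum to 4 (valence 4) → 0 H
  atom 12: O, bond orders sum to 2 (valence 2) → 0 H
  atom 13: O, bond orders sum to 2 (valence 2) → 0 H
  atom 14: C, bond orders sum to 1 (valence 4) → 3 H
  atom 15: C, bond orders sum to 4 (valence 4) → 0 H
  atom 16: N, bond orders sum to 1 (valence 3) → 2 H
  atom 17: C, bond orders sum to 4 (valence 4) → 0 H
  atom 18: Cl (halogen, monovalent) → 0 H
Totals → C:12, H:14, Cl:1, N:1, O:4.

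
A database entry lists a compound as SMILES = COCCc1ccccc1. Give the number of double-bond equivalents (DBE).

Molecular formula: C9H12O.
DoU = (2C + 2 + N − H − X) / 2, where X is the halogen count and O/S are ignored.
    = (2·9 + 2 + 0 − 12 − 0) / 2 = 8 / 2 = 4.

4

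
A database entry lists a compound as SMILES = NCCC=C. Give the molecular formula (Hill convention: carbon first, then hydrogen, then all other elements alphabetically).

C4H9N

Walk through each heavy atom and fill implicit hydrogens from standard valence (C 4, N 3, O 2, S 2, halogen 1):
  atom 1: N, bond orders sum to 1 (valence 3) → 2 H
  atom 2: C, bond orders sum to 2 (valence 4) → 2 H
  atom 3: C, bond orders sum to 2 (valence 4) → 2 H
  atom 4: C, bond orders sum to 3 (valence 4) → 1 H
  atom 5: C, bond orders sum to 2 (valence 4) → 2 H
Totals → C:4, H:9, N:1.
In Hill order: C4H9N.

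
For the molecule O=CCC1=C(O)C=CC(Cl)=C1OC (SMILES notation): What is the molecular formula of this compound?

C9H9ClO3

Walk through each heavy atom and fill implicit hydrogens from standard valence (C 4, N 3, O 2, S 2, halogen 1):
  atom 1: O, bond orders sum to 2 (valence 2) → 0 H
  atom 2: C, bond orders sum to 3 (valence 4) → 1 H
  atom 3: C, bond orders sum to 2 (valence 4) → 2 H
  atom 4: C, bond orders sum to 4 (valence 4) → 0 H
  atom 5: C, bond orders sum to 4 (valence 4) → 0 H
  atom 6: O, bond orders sum to 1 (valence 2) → 1 H
  atom 7: C, bond orders sum to 3 (valence 4) → 1 H
  atom 8: C, bond orders sum to 3 (valence 4) → 1 H
  atom 9: C, bond orders sum to 4 (valence 4) → 0 H
  atom 10: Cl (halogen, monovalent) → 0 H
  atom 11: C, bond orders sum to 4 (valence 4) → 0 H
  atom 12: O, bond orders sum to 2 (valence 2) → 0 H
  atom 13: C, bond orders sum to 1 (valence 4) → 3 H
Totals → C:9, H:9, Cl:1, O:3.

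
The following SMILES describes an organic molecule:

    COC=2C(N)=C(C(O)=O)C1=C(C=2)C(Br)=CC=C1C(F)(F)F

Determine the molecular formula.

Walk through each heavy atom and fill implicit hydrogens from standard valence (C 4, N 3, O 2, S 2, halogen 1):
  atom 1: C, bond orders sum to 1 (valence 4) → 3 H
  atom 2: O, bond orders sum to 2 (valence 2) → 0 H
  atom 3: C, bond orders sum to 4 (valence 4) → 0 H
  atom 4: C, bond orders sum to 4 (valence 4) → 0 H
  atom 5: N, bond orders sum to 1 (valence 3) → 2 H
  atom 6: C, bond orders sum to 4 (valence 4) → 0 H
  atom 7: C, bond orders sum to 4 (valence 4) → 0 H
  atom 8: O, bond orders sum to 1 (valence 2) → 1 H
  atom 9: O, bond orders sum to 2 (valence 2) → 0 H
  atom 10: C, bond orders sum to 4 (valence 4) → 0 H
  atom 11: C, bond orders sum to 4 (valence 4) → 0 H
  atom 12: C, bond orders sum to 3 (valence 4) → 1 H
  atom 13: C, bond orders sum to 4 (valence 4) → 0 H
  atom 14: Br (halogen, monovalent) → 0 H
  atom 15: C, bond orders sum to 3 (valence 4) → 1 H
  atom 16: C, bond orders sum to 3 (valence 4) → 1 H
  atom 17: C, bond orders sum to 4 (valence 4) → 0 H
  atom 18: C, bond orders sum to 4 (valence 4) → 0 H
  atom 19: F (halogen, monovalent) → 0 H
  atom 20: F (halogen, monovalent) → 0 H
  atom 21: F (halogen, monovalent) → 0 H
Totals → C:13, H:9, Br:1, F:3, N:1, O:3.

C13H9BrF3NO3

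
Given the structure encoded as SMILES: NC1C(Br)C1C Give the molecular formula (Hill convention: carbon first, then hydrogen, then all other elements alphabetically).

C4H8BrN

Walk through each heavy atom and fill implicit hydrogens from standard valence (C 4, N 3, O 2, S 2, halogen 1):
  atom 1: N, bond orders sum to 1 (valence 3) → 2 H
  atom 2: C, bond orders sum to 3 (valence 4) → 1 H
  atom 3: C, bond orders sum to 3 (valence 4) → 1 H
  atom 4: Br (halogen, monovalent) → 0 H
  atom 5: C, bond orders sum to 3 (valence 4) → 1 H
  atom 6: C, bond orders sum to 1 (valence 4) → 3 H
Totals → C:4, H:8, Br:1, N:1.
In Hill order: C4H8BrN.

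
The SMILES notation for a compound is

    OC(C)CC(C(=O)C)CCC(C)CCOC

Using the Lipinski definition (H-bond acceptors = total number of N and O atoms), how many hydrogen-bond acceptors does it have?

3

N atoms: 0; O atoms: 3.
Lipinski HBA = 0 + 3 = 3.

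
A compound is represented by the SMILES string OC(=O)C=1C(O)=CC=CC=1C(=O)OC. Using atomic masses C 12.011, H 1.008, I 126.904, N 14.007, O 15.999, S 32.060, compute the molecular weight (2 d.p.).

196.16 g/mol

First, the molecular formula is C9H8O5 (counting implicit H from valence).
  C: 9 × 12.011 = 108.099
  H: 8 × 1.008 = 8.064
  O: 5 × 15.999 = 79.995
Sum: 9×12.011 + 8×1.008 + 5×15.999 = 196.158 → 196.16 g/mol.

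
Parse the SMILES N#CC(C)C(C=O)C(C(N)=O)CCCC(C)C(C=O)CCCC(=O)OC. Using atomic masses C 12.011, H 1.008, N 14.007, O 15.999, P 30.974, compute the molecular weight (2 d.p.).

First, the molecular formula is C19H30N2O5 (counting implicit H from valence).
  C: 19 × 12.011 = 228.209
  H: 30 × 1.008 = 30.240
  N: 2 × 14.007 = 28.014
  O: 5 × 15.999 = 79.995
Sum: 19×12.011 + 30×1.008 + 2×14.007 + 5×15.999 = 366.458 → 366.46 g/mol.

366.46 g/mol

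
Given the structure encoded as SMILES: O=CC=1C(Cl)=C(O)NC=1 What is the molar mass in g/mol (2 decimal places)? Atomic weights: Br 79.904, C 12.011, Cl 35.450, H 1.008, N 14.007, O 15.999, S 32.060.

145.54 g/mol

First, the molecular formula is C5H4ClNO2 (counting implicit H from valence).
  C: 5 × 12.011 = 60.055
  Cl: 1 × 35.450 = 35.450
  H: 4 × 1.008 = 4.032
  N: 1 × 14.007 = 14.007
  O: 2 × 15.999 = 31.998
Sum: 5×12.011 + 1×35.450 + 4×1.008 + 1×14.007 + 2×15.999 = 145.542 → 145.54 g/mol.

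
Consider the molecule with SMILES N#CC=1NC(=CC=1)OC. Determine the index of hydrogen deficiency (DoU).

Degree of unsaturation = (number of rings) + (number of π bonds).
Ring closures in the SMILES: 1.
π bonds: 2 double bonds (each 1 DoU), 1 triple bond (each 2 DoU) → 4 DoU from unsaturation.
Total DoU = 1 + 4 = 5.

5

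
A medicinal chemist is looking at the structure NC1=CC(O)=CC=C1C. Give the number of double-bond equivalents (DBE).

Degree of unsaturation = (number of rings) + (number of π bonds).
Ring closures in the SMILES: 1.
π bonds: 3 double bonds (each 1 DoU) → 3 DoU from unsaturation.
Total DoU = 1 + 3 = 4.

4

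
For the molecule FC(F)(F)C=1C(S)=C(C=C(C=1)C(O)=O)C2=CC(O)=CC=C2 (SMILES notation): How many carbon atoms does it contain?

14

Count every carbon token in the SMILES (each C, including those in ring-closure positions and inside branches).
Carbon count: 14.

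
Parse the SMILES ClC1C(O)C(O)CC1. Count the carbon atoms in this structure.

5

Count every carbon token in the SMILES (each C, including those in ring-closure positions and inside branches).
Carbon count: 5.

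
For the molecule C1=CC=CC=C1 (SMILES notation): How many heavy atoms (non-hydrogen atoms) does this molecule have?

Every atom symbol written in the SMILES (organic subset) is one heavy atom; implicit H are not written.
Heavy atoms by element → C:6.
Total: 6.

6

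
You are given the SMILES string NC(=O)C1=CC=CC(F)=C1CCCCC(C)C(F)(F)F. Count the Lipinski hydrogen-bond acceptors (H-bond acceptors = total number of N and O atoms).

2

N atoms: 1; O atoms: 1.
Lipinski HBA = 1 + 1 = 2.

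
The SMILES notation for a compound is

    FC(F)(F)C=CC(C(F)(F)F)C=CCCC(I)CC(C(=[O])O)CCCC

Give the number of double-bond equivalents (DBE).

Degree of unsaturation = (number of rings) + (number of π bonds).
Ring closures in the SMILES: 0.
π bonds: 3 double bonds (each 1 DoU) → 3 DoU from unsaturation.
Total DoU = 0 + 3 = 3.

3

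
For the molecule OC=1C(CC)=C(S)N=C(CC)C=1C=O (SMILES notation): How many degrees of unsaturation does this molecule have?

5

Molecular formula: C10H13NO2S.
DoU = (2C + 2 + N − H − X) / 2, where X is the halogen count and O/S are ignored.
    = (2·10 + 2 + 1 − 13 − 0) / 2 = 10 / 2 = 5.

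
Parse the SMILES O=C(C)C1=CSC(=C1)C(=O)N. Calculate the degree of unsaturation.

Molecular formula: C7H7NO2S.
DoU = (2C + 2 + N − H − X) / 2, where X is the halogen count and O/S are ignored.
    = (2·7 + 2 + 1 − 7 − 0) / 2 = 10 / 2 = 5.

5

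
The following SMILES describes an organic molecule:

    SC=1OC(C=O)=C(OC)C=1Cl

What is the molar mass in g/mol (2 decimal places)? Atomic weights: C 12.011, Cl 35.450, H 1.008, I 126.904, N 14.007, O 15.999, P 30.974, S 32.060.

First, the molecular formula is C6H5ClO3S (counting implicit H from valence).
  C: 6 × 12.011 = 72.066
  Cl: 1 × 35.450 = 35.450
  H: 5 × 1.008 = 5.040
  O: 3 × 15.999 = 47.997
  S: 1 × 32.060 = 32.060
Sum: 6×12.011 + 1×35.450 + 5×1.008 + 3×15.999 + 1×32.060 = 192.613 → 192.61 g/mol.

192.61 g/mol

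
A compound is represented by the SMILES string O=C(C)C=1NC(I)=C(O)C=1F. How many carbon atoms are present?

Count every carbon token in the SMILES (each C, including those in ring-closure positions and inside branches).
Carbon count: 6.

6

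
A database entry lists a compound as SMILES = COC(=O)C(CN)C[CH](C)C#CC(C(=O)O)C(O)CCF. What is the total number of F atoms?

Scan the SMILES for F atoms (remember two-letter symbols like Cl and Br are single atoms).
Fluorine count: 1.

1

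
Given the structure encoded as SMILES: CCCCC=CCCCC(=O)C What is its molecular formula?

Walk through each heavy atom and fill implicit hydrogens from standard valence (C 4, N 3, O 2, S 2, halogen 1):
  atom 1: C, bond orders sum to 1 (valence 4) → 3 H
  atom 2: C, bond orders sum to 2 (valence 4) → 2 H
  atom 3: C, bond orders sum to 2 (valence 4) → 2 H
  atom 4: C, bond orders sum to 2 (valence 4) → 2 H
  atom 5: C, bond orders sum to 3 (valence 4) → 1 H
  atom 6: C, bond orders sum to 3 (valence 4) → 1 H
  atom 7: C, bond orders sum to 2 (valence 4) → 2 H
  atom 8: C, bond orders sum to 2 (valence 4) → 2 H
  atom 9: C, bond orders sum to 2 (valence 4) → 2 H
  atom 10: C, bond orders sum to 4 (valence 4) → 0 H
  atom 11: O, bond orders sum to 2 (valence 2) → 0 H
  atom 12: C, bond orders sum to 1 (valence 4) → 3 H
Totals → C:11, H:20, O:1.
In Hill order: C11H20O.

C11H20O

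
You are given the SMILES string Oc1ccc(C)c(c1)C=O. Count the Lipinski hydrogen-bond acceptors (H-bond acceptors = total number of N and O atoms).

N atoms: 0; O atoms: 2.
Lipinski HBA = 0 + 2 = 2.

2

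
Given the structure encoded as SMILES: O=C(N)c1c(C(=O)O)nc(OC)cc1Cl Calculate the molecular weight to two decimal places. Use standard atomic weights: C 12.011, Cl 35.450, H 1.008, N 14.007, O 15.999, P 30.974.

First, the molecular formula is C8H7ClN2O4 (counting implicit H from valence).
  C: 8 × 12.011 = 96.088
  Cl: 1 × 35.450 = 35.450
  H: 7 × 1.008 = 7.056
  N: 2 × 14.007 = 28.014
  O: 4 × 15.999 = 63.996
Sum: 8×12.011 + 1×35.450 + 7×1.008 + 2×14.007 + 4×15.999 = 230.604 → 230.60 g/mol.

230.60 g/mol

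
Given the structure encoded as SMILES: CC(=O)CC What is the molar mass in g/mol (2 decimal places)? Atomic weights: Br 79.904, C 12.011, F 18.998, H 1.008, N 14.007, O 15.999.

72.11 g/mol

First, the molecular formula is C4H8O (counting implicit H from valence).
  C: 4 × 12.011 = 48.044
  H: 8 × 1.008 = 8.064
  O: 1 × 15.999 = 15.999
Sum: 4×12.011 + 8×1.008 + 1×15.999 = 72.107 → 72.11 g/mol.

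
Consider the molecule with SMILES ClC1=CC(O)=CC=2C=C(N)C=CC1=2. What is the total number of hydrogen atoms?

8

Walk through each heavy atom and fill implicit hydrogens from standard valence (C 4, N 3, O 2, S 2, halogen 1):
  atom 1: Cl (halogen, monovalent) → 0 H
  atom 2: C, bond orders sum to 4 (valence 4) → 0 H
  atom 3: C, bond orders sum to 3 (valence 4) → 1 H
  atom 4: C, bond orders sum to 4 (valence 4) → 0 H
  atom 5: O, bond orders sum to 1 (valence 2) → 1 H
  atom 6: C, bond orders sum to 3 (valence 4) → 1 H
  atom 7: C, bond orders sum to 4 (valence 4) → 0 H
  atom 8: C, bond orders sum to 3 (valence 4) → 1 H
  atom 9: C, bond orders sum to 4 (valence 4) → 0 H
  atom 10: N, bond orders sum to 1 (valence 3) → 2 H
  atom 11: C, bond orders sum to 3 (valence 4) → 1 H
  atom 12: C, bond orders sum to 3 (valence 4) → 1 H
  atom 13: C, bond orders sum to 4 (valence 4) → 0 H
Total hydrogens: 8.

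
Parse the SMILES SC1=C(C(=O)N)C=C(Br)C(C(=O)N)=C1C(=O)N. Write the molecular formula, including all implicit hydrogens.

Walk through each heavy atom and fill implicit hydrogens from standard valence (C 4, N 3, O 2, S 2, halogen 1):
  atom 1: S, bond orders sum to 1 (valence 2) → 1 H
  atom 2: C, bond orders sum to 4 (valence 4) → 0 H
  atom 3: C, bond orders sum to 4 (valence 4) → 0 H
  atom 4: C, bond orders sum to 4 (valence 4) → 0 H
  atom 5: O, bond orders sum to 2 (valence 2) → 0 H
  atom 6: N, bond orders sum to 1 (valence 3) → 2 H
  atom 7: C, bond orders sum to 3 (valence 4) → 1 H
  atom 8: C, bond orders sum to 4 (valence 4) → 0 H
  atom 9: Br (halogen, monovalent) → 0 H
  atom 10: C, bond orders sum to 4 (valence 4) → 0 H
  atom 11: C, bond orders sum to 4 (valence 4) → 0 H
  atom 12: O, bond orders sum to 2 (valence 2) → 0 H
  atom 13: N, bond orders sum to 1 (valence 3) → 2 H
  atom 14: C, bond orders sum to 4 (valence 4) → 0 H
  atom 15: C, bond orders sum to 4 (valence 4) → 0 H
  atom 16: O, bond orders sum to 2 (valence 2) → 0 H
  atom 17: N, bond orders sum to 1 (valence 3) → 2 H
Totals → C:9, H:8, Br:1, N:3, O:3, S:1.

C9H8BrN3O3S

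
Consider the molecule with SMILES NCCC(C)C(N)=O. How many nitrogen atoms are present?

2

Scan the SMILES for N atoms (remember two-letter symbols like Cl and Br are single atoms).
Nitrogen count: 2.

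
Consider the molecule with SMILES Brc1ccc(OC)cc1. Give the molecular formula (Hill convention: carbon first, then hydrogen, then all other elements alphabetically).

C7H7BrO

Walk through each heavy atom and fill implicit hydrogens from standard valence (C 4, N 3, O 2, S 2, halogen 1); for lowercase aromatic atoms, an aromatic c carries 1 H when it has two neighbours and 0 H with three, and aromatic n carries 0 H:
  atom 1: Br (halogen, monovalent) → 0 H
  atom 2: aromatic c, 3 neighbours → 0 H
  atom 3: aromatic c, 2 neighbours → 1 H
  atom 4: aromatic c, 2 neighbours → 1 H
  atom 5: aromatic c, 3 neighbours → 0 H
  atom 6: O, bond orders sum to 2 (valence 2) → 0 H
  atom 7: C, bond orders sum to 1 (valence 4) → 3 H
  atom 8: aromatic c, 2 neighbours → 1 H
  atom 9: aromatic c, 2 neighbours → 1 H
Totals → C:7, H:7, Br:1, O:1.
In Hill order: C7H7BrO.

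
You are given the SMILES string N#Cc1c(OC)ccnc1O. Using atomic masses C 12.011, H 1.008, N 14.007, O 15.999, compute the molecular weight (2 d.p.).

150.14 g/mol

First, the molecular formula is C7H6N2O2 (counting implicit H from valence).
  C: 7 × 12.011 = 84.077
  H: 6 × 1.008 = 6.048
  N: 2 × 14.007 = 28.014
  O: 2 × 15.999 = 31.998
Sum: 7×12.011 + 6×1.008 + 2×14.007 + 2×15.999 = 150.137 → 150.14 g/mol.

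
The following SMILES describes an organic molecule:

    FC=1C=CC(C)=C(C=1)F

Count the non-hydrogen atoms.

Every atom symbol written in the SMILES (organic subset) is one heavy atom; implicit H are not written.
Heavy atoms by element → C:7, F:2.
Total: 9.

9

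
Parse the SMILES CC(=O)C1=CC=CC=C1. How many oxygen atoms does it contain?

1

Scan the SMILES for O atoms (remember two-letter symbols like Cl and Br are single atoms).
Oxygen count: 1.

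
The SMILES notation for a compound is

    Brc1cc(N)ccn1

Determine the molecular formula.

C5H5BrN2

Walk through each heavy atom and fill implicit hydrogens from standard valence (C 4, N 3, O 2, S 2, halogen 1); for lowercase aromatic atoms, an aromatic c carries 1 H when it has two neighbours and 0 H with three, and aromatic n carries 0 H:
  atom 1: Br (halogen, monovalent) → 0 H
  atom 2: aromatic c, 3 neighbours → 0 H
  atom 3: aromatic c, 2 neighbours → 1 H
  atom 4: aromatic c, 3 neighbours → 0 H
  atom 5: N, bond orders sum to 1 (valence 3) → 2 H
  atom 6: aromatic c, 2 neighbours → 1 H
  atom 7: aromatic c, 2 neighbours → 1 H
  atom 8: aromatic n, 2 neighbours → 0 H
Totals → C:5, H:5, Br:1, N:2.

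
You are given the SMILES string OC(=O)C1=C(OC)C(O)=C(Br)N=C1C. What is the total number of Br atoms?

Scan the SMILES for Br atoms (remember two-letter symbols like Cl and Br are single atoms).
Bromine count: 1.

1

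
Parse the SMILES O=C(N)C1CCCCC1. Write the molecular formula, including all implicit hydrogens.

Walk through each heavy atom and fill implicit hydrogens from standard valence (C 4, N 3, O 2, S 2, halogen 1):
  atom 1: O, bond orders sum to 2 (valence 2) → 0 H
  atom 2: C, bond orders sum to 4 (valence 4) → 0 H
  atom 3: N, bond orders sum to 1 (valence 3) → 2 H
  atom 4: C, bond orders sum to 3 (valence 4) → 1 H
  atom 5: C, bond orders sum to 2 (valence 4) → 2 H
  atom 6: C, bond orders sum to 2 (valence 4) → 2 H
  atom 7: C, bond orders sum to 2 (valence 4) → 2 H
  atom 8: C, bond orders sum to 2 (valence 4) → 2 H
  atom 9: C, bond orders sum to 2 (valence 4) → 2 H
Totals → C:7, H:13, N:1, O:1.
In Hill order: C7H13NO.

C7H13NO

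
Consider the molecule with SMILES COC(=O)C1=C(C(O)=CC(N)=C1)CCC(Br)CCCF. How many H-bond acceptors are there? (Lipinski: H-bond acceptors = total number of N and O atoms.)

4

N atoms: 1; O atoms: 3.
Lipinski HBA = 1 + 3 = 4.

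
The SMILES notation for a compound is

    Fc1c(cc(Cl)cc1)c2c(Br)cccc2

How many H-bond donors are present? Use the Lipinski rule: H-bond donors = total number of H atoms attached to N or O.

Donors: find every N or O and count the H atoms it carries.
  (no N or O atoms present)
Lipinski HBD = 0.

0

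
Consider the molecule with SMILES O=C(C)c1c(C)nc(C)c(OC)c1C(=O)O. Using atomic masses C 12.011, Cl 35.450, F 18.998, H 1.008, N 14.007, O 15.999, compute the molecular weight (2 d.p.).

First, the molecular formula is C11H13NO4 (counting implicit H from valence).
  C: 11 × 12.011 = 132.121
  H: 13 × 1.008 = 13.104
  N: 1 × 14.007 = 14.007
  O: 4 × 15.999 = 63.996
Sum: 11×12.011 + 13×1.008 + 1×14.007 + 4×15.999 = 223.228 → 223.23 g/mol.

223.23 g/mol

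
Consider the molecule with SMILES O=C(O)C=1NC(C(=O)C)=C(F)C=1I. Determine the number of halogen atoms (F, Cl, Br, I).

Halogen atoms appear at heavy-atom positions 11, 13 (1×F, 1×I).
Other groups present: 1 carboxylic acid, 1 ketone.
Halogen count: 2.

2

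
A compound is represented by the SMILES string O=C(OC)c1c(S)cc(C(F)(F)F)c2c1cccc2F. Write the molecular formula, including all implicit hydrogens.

Walk through each heavy atom and fill implicit hydrogens from standard valence (C 4, N 3, O 2, S 2, halogen 1); for lowercase aromatic atoms, an aromatic c carries 1 H when it has two neighbours and 0 H with three, and aromatic n carries 0 H:
  atom 1: O, bond orders sum to 2 (valence 2) → 0 H
  atom 2: C, bond orders sum to 4 (valence 4) → 0 H
  atom 3: O, bond orders sum to 2 (valence 2) → 0 H
  atom 4: C, bond orders sum to 1 (valence 4) → 3 H
  atom 5: aromatic c, 3 neighbours → 0 H
  atom 6: aromatic c, 3 neighbours → 0 H
  atom 7: S, bond orders sum to 1 (valence 2) → 1 H
  atom 8: aromatic c, 2 neighbours → 1 H
  atom 9: aromatic c, 3 neighbours → 0 H
  atom 10: C, bond orders sum to 4 (valence 4) → 0 H
  atom 11: F (halogen, monovalent) → 0 H
  atom 12: F (halogen, monovalent) → 0 H
  atom 13: F (halogen, monovalent) → 0 H
  atom 14: aromatic c, 3 neighbours → 0 H
  atom 15: aromatic c, 3 neighbours → 0 H
  atom 16: aromatic c, 2 neighbours → 1 H
  atom 17: aromatic c, 2 neighbours → 1 H
  atom 18: aromatic c, 2 neighbours → 1 H
  atom 19: aromatic c, 3 neighbours → 0 H
  atom 20: F (halogen, monovalent) → 0 H
Totals → C:13, H:8, F:4, O:2, S:1.
In Hill order: C13H8F4O2S.

C13H8F4O2S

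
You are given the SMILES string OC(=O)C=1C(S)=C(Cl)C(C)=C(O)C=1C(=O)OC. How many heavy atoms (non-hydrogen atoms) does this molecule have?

Every atom symbol written in the SMILES (organic subset) is one heavy atom; implicit H are not written.
Heavy atoms by element → C:10, Cl:1, O:5, S:1.
Total: 17.

17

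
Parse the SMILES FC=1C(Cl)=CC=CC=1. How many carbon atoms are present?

Count every carbon token in the SMILES (each C, including those in ring-closure positions and inside branches).
Carbon count: 6.

6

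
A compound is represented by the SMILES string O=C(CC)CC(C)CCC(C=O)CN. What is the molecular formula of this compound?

C11H21NO2

Walk through each heavy atom and fill implicit hydrogens from standard valence (C 4, N 3, O 2, S 2, halogen 1):
  atom 1: O, bond orders sum to 2 (valence 2) → 0 H
  atom 2: C, bond orders sum to 4 (valence 4) → 0 H
  atom 3: C, bond orders sum to 2 (valence 4) → 2 H
  atom 4: C, bond orders sum to 1 (valence 4) → 3 H
  atom 5: C, bond orders sum to 2 (valence 4) → 2 H
  atom 6: C, bond orders sum to 3 (valence 4) → 1 H
  atom 7: C, bond orders sum to 1 (valence 4) → 3 H
  atom 8: C, bond orders sum to 2 (valence 4) → 2 H
  atom 9: C, bond orders sum to 2 (valence 4) → 2 H
  atom 10: C, bond orders sum to 3 (valence 4) → 1 H
  atom 11: C, bond orders sum to 3 (valence 4) → 1 H
  atom 12: O, bond orders sum to 2 (valence 2) → 0 H
  atom 13: C, bond orders sum to 2 (valence 4) → 2 H
  atom 14: N, bond orders sum to 1 (valence 3) → 2 H
Totals → C:11, H:21, N:1, O:2.
In Hill order: C11H21NO2.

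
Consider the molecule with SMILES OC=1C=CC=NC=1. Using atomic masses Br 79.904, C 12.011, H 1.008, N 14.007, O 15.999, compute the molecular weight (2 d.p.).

First, the molecular formula is C5H5NO (counting implicit H from valence).
  C: 5 × 12.011 = 60.055
  H: 5 × 1.008 = 5.040
  N: 1 × 14.007 = 14.007
  O: 1 × 15.999 = 15.999
Sum: 5×12.011 + 5×1.008 + 1×14.007 + 1×15.999 = 95.101 → 95.10 g/mol.

95.10 g/mol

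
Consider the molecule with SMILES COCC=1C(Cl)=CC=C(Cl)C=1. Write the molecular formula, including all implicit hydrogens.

C8H8Cl2O

Walk through each heavy atom and fill implicit hydrogens from standard valence (C 4, N 3, O 2, S 2, halogen 1):
  atom 1: C, bond orders sum to 1 (valence 4) → 3 H
  atom 2: O, bond orders sum to 2 (valence 2) → 0 H
  atom 3: C, bond orders sum to 2 (valence 4) → 2 H
  atom 4: C, bond orders sum to 4 (valence 4) → 0 H
  atom 5: C, bond orders sum to 4 (valence 4) → 0 H
  atom 6: Cl (halogen, monovalent) → 0 H
  atom 7: C, bond orders sum to 3 (valence 4) → 1 H
  atom 8: C, bond orders sum to 3 (valence 4) → 1 H
  atom 9: C, bond orders sum to 4 (valence 4) → 0 H
  atom 10: Cl (halogen, monovalent) → 0 H
  atom 11: C, bond orders sum to 3 (valence 4) → 1 H
Totals → C:8, H:8, Cl:2, O:1.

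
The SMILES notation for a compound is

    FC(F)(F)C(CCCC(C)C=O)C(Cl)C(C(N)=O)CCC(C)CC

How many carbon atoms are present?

17

Count every carbon token in the SMILES (each C, including those in ring-closure positions and inside branches).
Carbon count: 17.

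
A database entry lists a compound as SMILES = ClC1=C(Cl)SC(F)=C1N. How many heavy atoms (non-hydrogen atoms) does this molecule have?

9

Every atom symbol written in the SMILES (organic subset) is one heavy atom; implicit H are not written.
Heavy atoms by element → C:4, Cl:2, F:1, N:1, S:1.
Total: 9.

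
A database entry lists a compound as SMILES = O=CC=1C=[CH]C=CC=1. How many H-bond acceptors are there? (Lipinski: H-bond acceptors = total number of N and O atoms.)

N atoms: 0; O atoms: 1.
Lipinski HBA = 0 + 1 = 1.

1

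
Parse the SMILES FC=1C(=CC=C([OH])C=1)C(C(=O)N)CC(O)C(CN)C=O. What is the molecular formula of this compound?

C13H17FN2O4

Walk through each heavy atom and fill implicit hydrogens from standard valence (C 4, N 3, O 2, S 2, halogen 1):
  atom 1: F (halogen, monovalent) → 0 H
  atom 2: C, bond orders sum to 4 (valence 4) → 0 H
  atom 3: C, bond orders sum to 4 (valence 4) → 0 H
  atom 4: C, bond orders sum to 3 (valence 4) → 1 H
  atom 5: C, bond orders sum to 3 (valence 4) → 1 H
  atom 6: C, bond orders sum to 4 (valence 4) → 0 H
  atom 7: O with explicit H count 1
  atom 8: C, bond orders sum to 3 (valence 4) → 1 H
  atom 9: C, bond orders sum to 3 (valence 4) → 1 H
  atom 10: C, bond orders sum to 4 (valence 4) → 0 H
  atom 11: O, bond orders sum to 2 (valence 2) → 0 H
  atom 12: N, bond orders sum to 1 (valence 3) → 2 H
  atom 13: C, bond orders sum to 2 (valence 4) → 2 H
  atom 14: C, bond orders sum to 3 (valence 4) → 1 H
  atom 15: O, bond orders sum to 1 (valence 2) → 1 H
  atom 16: C, bond orders sum to 3 (valence 4) → 1 H
  atom 17: C, bond orders sum to 2 (valence 4) → 2 H
  atom 18: N, bond orders sum to 1 (valence 3) → 2 H
  atom 19: C, bond orders sum to 3 (valence 4) → 1 H
  atom 20: O, bond orders sum to 2 (valence 2) → 0 H
Totals → C:13, H:17, F:1, N:2, O:4.
In Hill order: C13H17FN2O4.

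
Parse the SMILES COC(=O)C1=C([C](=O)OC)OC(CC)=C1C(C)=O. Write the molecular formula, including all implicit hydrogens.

Walk through each heavy atom and fill implicit hydrogens from standard valence (C 4, N 3, O 2, S 2, halogen 1):
  atom 1: C, bond orders sum to 1 (valence 4) → 3 H
  atom 2: O, bond orders sum to 2 (valence 2) → 0 H
  atom 3: C, bond orders sum to 4 (valence 4) → 0 H
  atom 4: O, bond orders sum to 2 (valence 2) → 0 H
  atom 5: C, bond orders sum to 4 (valence 4) → 0 H
  atom 6: C, bond orders sum to 4 (valence 4) → 0 H
  atom 7: C with explicit H count 0
  atom 8: O, bond orders sum to 2 (valence 2) → 0 H
  atom 9: O, bond orders sum to 2 (valence 2) → 0 H
  atom 10: C, bond orders sum to 1 (valence 4) → 3 H
  atom 11: O, bond orders sum to 2 (valence 2) → 0 H
  atom 12: C, bond orders sum to 4 (valence 4) → 0 H
  atom 13: C, bond orders sum to 2 (valence 4) → 2 H
  atom 14: C, bond orders sum to 1 (valence 4) → 3 H
  atom 15: C, bond orders sum to 4 (valence 4) → 0 H
  atom 16: C, bond orders sum to 4 (valence 4) → 0 H
  atom 17: C, bond orders sum to 1 (valence 4) → 3 H
  atom 18: O, bond orders sum to 2 (valence 2) → 0 H
Totals → C:12, H:14, O:6.

C12H14O6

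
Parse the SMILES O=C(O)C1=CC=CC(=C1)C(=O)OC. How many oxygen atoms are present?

4

Scan the SMILES for O atoms (remember two-letter symbols like Cl and Br are single atoms).
Oxygen count: 4.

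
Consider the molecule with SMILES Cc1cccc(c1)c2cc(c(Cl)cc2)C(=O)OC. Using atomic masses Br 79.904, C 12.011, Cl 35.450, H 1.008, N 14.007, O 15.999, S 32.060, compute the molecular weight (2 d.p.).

First, the molecular formula is C15H13ClO2 (counting implicit H from valence).
  C: 15 × 12.011 = 180.165
  Cl: 1 × 35.450 = 35.450
  H: 13 × 1.008 = 13.104
  O: 2 × 15.999 = 31.998
Sum: 15×12.011 + 1×35.450 + 13×1.008 + 2×15.999 = 260.717 → 260.72 g/mol.

260.72 g/mol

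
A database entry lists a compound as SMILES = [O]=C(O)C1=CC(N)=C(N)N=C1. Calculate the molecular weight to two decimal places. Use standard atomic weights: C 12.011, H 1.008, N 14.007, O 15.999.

153.14 g/mol

First, the molecular formula is C6H7N3O2 (counting implicit H from valence).
  C: 6 × 12.011 = 72.066
  H: 7 × 1.008 = 7.056
  N: 3 × 14.007 = 42.021
  O: 2 × 15.999 = 31.998
Sum: 6×12.011 + 7×1.008 + 3×14.007 + 2×15.999 = 153.141 → 153.14 g/mol.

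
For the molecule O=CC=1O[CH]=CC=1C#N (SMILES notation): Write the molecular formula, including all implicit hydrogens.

Walk through each heavy atom and fill implicit hydrogens from standard valence (C 4, N 3, O 2, S 2, halogen 1):
  atom 1: O, bond orders sum to 2 (valence 2) → 0 H
  atom 2: C, bond orders sum to 3 (valence 4) → 1 H
  atom 3: C, bond orders sum to 4 (valence 4) → 0 H
  atom 4: O, bond orders sum to 2 (valence 2) → 0 H
  atom 5: C with explicit H count 1
  atom 6: C, bond orders sum to 3 (valence 4) → 1 H
  atom 7: C, bond orders sum to 4 (valence 4) → 0 H
  atom 8: C, bond orders sum to 4 (valence 4) → 0 H
  atom 9: N, bond orders sum to 3 (valence 3) → 0 H
Totals → C:6, H:3, N:1, O:2.
In Hill order: C6H3NO2.

C6H3NO2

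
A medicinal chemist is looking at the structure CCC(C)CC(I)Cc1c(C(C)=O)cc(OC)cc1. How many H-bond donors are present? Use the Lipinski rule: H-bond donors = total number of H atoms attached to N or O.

0

Donors: find every N or O and count the H atoms it carries.
  atom 13 (O): bond orders sum to 2 → 0 H
  atom 16 (O): bond orders sum to 2 → 0 H
Lipinski HBD = 0.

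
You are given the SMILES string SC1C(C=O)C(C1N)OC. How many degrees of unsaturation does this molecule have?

2

Molecular formula: C6H11NO2S.
DoU = (2C + 2 + N − H − X) / 2, where X is the halogen count and O/S are ignored.
    = (2·6 + 2 + 1 − 11 − 0) / 2 = 4 / 2 = 2.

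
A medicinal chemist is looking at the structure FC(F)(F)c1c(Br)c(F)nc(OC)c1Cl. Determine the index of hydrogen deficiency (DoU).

4

Molecular formula: C7H3BrClF4NO.
DoU = (2C + 2 + N − H − X) / 2, where X is the halogen count and O/S are ignored.
    = (2·7 + 2 + 1 − 3 − 6) / 2 = 8 / 2 = 4.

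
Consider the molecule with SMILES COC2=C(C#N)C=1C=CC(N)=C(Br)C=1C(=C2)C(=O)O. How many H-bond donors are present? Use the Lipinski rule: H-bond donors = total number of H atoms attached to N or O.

3

Donors: find every N or O and count the H atoms it carries.
  atom 2 (O): bond orders sum to 2 → 0 H
  atom 6 (N): bond orders sum to 3 → 0 H
  atom 11 (N): bond orders sum to 1 → 2 H
  atom 18 (O): bond orders sum to 2 → 0 H
  atom 19 (O): bond orders sum to 1 → 1 H
Lipinski HBD = 3.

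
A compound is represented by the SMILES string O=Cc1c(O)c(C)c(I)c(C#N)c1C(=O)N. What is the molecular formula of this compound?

C10H7IN2O3

Walk through each heavy atom and fill implicit hydrogens from standard valence (C 4, N 3, O 2, S 2, halogen 1); for lowercase aromatic atoms, an aromatic c carries 1 H when it has two neighbours and 0 H with three, and aromatic n carries 0 H:
  atom 1: O, bond orders sum to 2 (valence 2) → 0 H
  atom 2: C, bond orders sum to 3 (valence 4) → 1 H
  atom 3: aromatic c, 3 neighbours → 0 H
  atom 4: aromatic c, 3 neighbours → 0 H
  atom 5: O, bond orders sum to 1 (valence 2) → 1 H
  atom 6: aromatic c, 3 neighbours → 0 H
  atom 7: C, bond orders sum to 1 (valence 4) → 3 H
  atom 8: aromatic c, 3 neighbours → 0 H
  atom 9: I (halogen, monovalent) → 0 H
  atom 10: aromatic c, 3 neighbours → 0 H
  atom 11: C, bond orders sum to 4 (valence 4) → 0 H
  atom 12: N, bond orders sum to 3 (valence 3) → 0 H
  atom 13: aromatic c, 3 neighbours → 0 H
  atom 14: C, bond orders sum to 4 (valence 4) → 0 H
  atom 15: O, bond orders sum to 2 (valence 2) → 0 H
  atom 16: N, bond orders sum to 1 (valence 3) → 2 H
Totals → C:10, H:7, I:1, N:2, O:3.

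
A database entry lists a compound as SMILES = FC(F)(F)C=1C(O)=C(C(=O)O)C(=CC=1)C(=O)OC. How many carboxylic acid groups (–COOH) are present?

The carboxylic acid motif appears at heavy-atom position 9 in the SMILES.
Other groups present: 1 ester, 1 hydroxyl.
Carboxylic acid count: 1.

1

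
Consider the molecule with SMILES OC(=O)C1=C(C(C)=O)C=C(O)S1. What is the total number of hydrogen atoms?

Walk through each heavy atom and fill implicit hydrogens from standard valence (C 4, N 3, O 2, S 2, halogen 1):
  atom 1: O, bond orders sum to 1 (valence 2) → 1 H
  atom 2: C, bond orders sum to 4 (valence 4) → 0 H
  atom 3: O, bond orders sum to 2 (valence 2) → 0 H
  atom 4: C, bond orders sum to 4 (valence 4) → 0 H
  atom 5: C, bond orders sum to 4 (valence 4) → 0 H
  atom 6: C, bond orders sum to 4 (valence 4) → 0 H
  atom 7: C, bond orders sum to 1 (valence 4) → 3 H
  atom 8: O, bond orders sum to 2 (valence 2) → 0 H
  atom 9: C, bond orders sum to 3 (valence 4) → 1 H
  atom 10: C, bond orders sum to 4 (valence 4) → 0 H
  atom 11: O, bond orders sum to 1 (valence 2) → 1 H
  atom 12: S, bond orders sum to 2 (valence 2) → 0 H
Total hydrogens: 6.

6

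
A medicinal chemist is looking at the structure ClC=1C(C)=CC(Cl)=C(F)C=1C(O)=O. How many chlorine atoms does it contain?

2

Scan the SMILES for Cl atoms (remember two-letter symbols like Cl and Br are single atoms).
Chlorine count: 2.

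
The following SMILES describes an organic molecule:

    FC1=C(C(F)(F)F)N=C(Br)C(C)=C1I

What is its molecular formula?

C7H3BrF4IN

Walk through each heavy atom and fill implicit hydrogens from standard valence (C 4, N 3, O 2, S 2, halogen 1):
  atom 1: F (halogen, monovalent) → 0 H
  atom 2: C, bond orders sum to 4 (valence 4) → 0 H
  atom 3: C, bond orders sum to 4 (valence 4) → 0 H
  atom 4: C, bond orders sum to 4 (valence 4) → 0 H
  atom 5: F (halogen, monovalent) → 0 H
  atom 6: F (halogen, monovalent) → 0 H
  atom 7: F (halogen, monovalent) → 0 H
  atom 8: N, bond orders sum to 3 (valence 3) → 0 H
  atom 9: C, bond orders sum to 4 (valence 4) → 0 H
  atom 10: Br (halogen, monovalent) → 0 H
  atom 11: C, bond orders sum to 4 (valence 4) → 0 H
  atom 12: C, bond orders sum to 1 (valence 4) → 3 H
  atom 13: C, bond orders sum to 4 (valence 4) → 0 H
  atom 14: I (halogen, monovalent) → 0 H
Totals → C:7, H:3, Br:1, F:4, I:1, N:1.
In Hill order: C7H3BrF4IN.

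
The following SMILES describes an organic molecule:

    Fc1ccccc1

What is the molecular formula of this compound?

C6H5F

Walk through each heavy atom and fill implicit hydrogens from standard valence (C 4, N 3, O 2, S 2, halogen 1); for lowercase aromatic atoms, an aromatic c carries 1 H when it has two neighbours and 0 H with three, and aromatic n carries 0 H:
  atom 1: F (halogen, monovalent) → 0 H
  atom 2: aromatic c, 3 neighbours → 0 H
  atom 3: aromatic c, 2 neighbours → 1 H
  atom 4: aromatic c, 2 neighbours → 1 H
  atom 5: aromatic c, 2 neighbours → 1 H
  atom 6: aromatic c, 2 neighbours → 1 H
  atom 7: aromatic c, 2 neighbours → 1 H
Totals → C:6, H:5, F:1.
In Hill order: C6H5F.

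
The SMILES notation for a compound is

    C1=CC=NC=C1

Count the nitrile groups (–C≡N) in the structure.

0

Scan the SMILES for the nitrile motif — none present.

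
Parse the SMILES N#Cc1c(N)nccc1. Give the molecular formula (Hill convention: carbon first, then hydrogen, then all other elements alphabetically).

C6H5N3

Walk through each heavy atom and fill implicit hydrogens from standard valence (C 4, N 3, O 2, S 2, halogen 1); for lowercase aromatic atoms, an aromatic c carries 1 H when it has two neighbours and 0 H with three, and aromatic n carries 0 H:
  atom 1: N, bond orders sum to 3 (valence 3) → 0 H
  atom 2: C, bond orders sum to 4 (valence 4) → 0 H
  atom 3: aromatic c, 3 neighbours → 0 H
  atom 4: aromatic c, 3 neighbours → 0 H
  atom 5: N, bond orders sum to 1 (valence 3) → 2 H
  atom 6: aromatic n, 2 neighbours → 0 H
  atom 7: aromatic c, 2 neighbours → 1 H
  atom 8: aromatic c, 2 neighbours → 1 H
  atom 9: aromatic c, 2 neighbours → 1 H
Totals → C:6, H:5, N:3.
In Hill order: C6H5N3.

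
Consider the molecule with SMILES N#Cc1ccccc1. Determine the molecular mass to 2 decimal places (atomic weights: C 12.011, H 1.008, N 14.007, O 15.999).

103.12 g/mol

First, the molecular formula is C7H5N (counting implicit H from valence).
  C: 7 × 12.011 = 84.077
  H: 5 × 1.008 = 5.040
  N: 1 × 14.007 = 14.007
Sum: 7×12.011 + 5×1.008 + 1×14.007 = 103.124 → 103.12 g/mol.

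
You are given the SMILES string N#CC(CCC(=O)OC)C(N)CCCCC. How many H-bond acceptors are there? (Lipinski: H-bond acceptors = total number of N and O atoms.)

4

N atoms: 2; O atoms: 2.
Lipinski HBA = 2 + 2 = 4.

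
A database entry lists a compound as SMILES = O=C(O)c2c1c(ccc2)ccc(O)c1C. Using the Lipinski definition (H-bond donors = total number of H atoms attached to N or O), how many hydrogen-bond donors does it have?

Donors: find every N or O and count the H atoms it carries.
  atom 1 (O): bond orders sum to 2 → 0 H
  atom 3 (O): bond orders sum to 1 → 1 H
  atom 13 (O): bond orders sum to 1 → 1 H
Lipinski HBD = 2.

2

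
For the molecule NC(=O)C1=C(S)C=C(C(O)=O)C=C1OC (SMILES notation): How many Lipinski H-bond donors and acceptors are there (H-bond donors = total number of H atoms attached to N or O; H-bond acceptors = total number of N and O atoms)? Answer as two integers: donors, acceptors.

3, 5

Donors: find every N or O and count the H atoms it carries.
  atom 1 (N): bond orders sum to 1 → 2 H
  atom 3 (O): bond orders sum to 2 → 0 H
  atom 10 (O): bond orders sum to 1 → 1 H
  atom 11 (O): bond orders sum to 2 → 0 H
  atom 14 (O): bond orders sum to 2 → 0 H
Lipinski HBD = 3.
Acceptors: N atoms = 1, O atoms = 4 → HBA = 5.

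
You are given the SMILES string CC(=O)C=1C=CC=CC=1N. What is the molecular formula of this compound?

Walk through each heavy atom and fill implicit hydrogens from standard valence (C 4, N 3, O 2, S 2, halogen 1):
  atom 1: C, bond orders sum to 1 (valence 4) → 3 H
  atom 2: C, bond orders sum to 4 (valence 4) → 0 H
  atom 3: O, bond orders sum to 2 (valence 2) → 0 H
  atom 4: C, bond orders sum to 4 (valence 4) → 0 H
  atom 5: C, bond orders sum to 3 (valence 4) → 1 H
  atom 6: C, bond orders sum to 3 (valence 4) → 1 H
  atom 7: C, bond orders sum to 3 (valence 4) → 1 H
  atom 8: C, bond orders sum to 3 (valence 4) → 1 H
  atom 9: C, bond orders sum to 4 (valence 4) → 0 H
  atom 10: N, bond orders sum to 1 (valence 3) → 2 H
Totals → C:8, H:9, N:1, O:1.
In Hill order: C8H9NO.

C8H9NO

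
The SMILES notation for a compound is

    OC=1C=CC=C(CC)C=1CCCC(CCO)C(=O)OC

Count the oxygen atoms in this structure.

4

Scan the SMILES for O atoms (remember two-letter symbols like Cl and Br are single atoms).
Oxygen count: 4.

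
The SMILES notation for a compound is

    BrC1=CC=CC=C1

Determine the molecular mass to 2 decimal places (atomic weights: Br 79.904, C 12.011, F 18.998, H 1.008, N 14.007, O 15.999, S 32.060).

First, the molecular formula is C6H5Br (counting implicit H from valence).
  Br: 1 × 79.904 = 79.904
  C: 6 × 12.011 = 72.066
  H: 5 × 1.008 = 5.040
Sum: 1×79.904 + 6×12.011 + 5×1.008 = 157.010 → 157.01 g/mol.

157.01 g/mol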